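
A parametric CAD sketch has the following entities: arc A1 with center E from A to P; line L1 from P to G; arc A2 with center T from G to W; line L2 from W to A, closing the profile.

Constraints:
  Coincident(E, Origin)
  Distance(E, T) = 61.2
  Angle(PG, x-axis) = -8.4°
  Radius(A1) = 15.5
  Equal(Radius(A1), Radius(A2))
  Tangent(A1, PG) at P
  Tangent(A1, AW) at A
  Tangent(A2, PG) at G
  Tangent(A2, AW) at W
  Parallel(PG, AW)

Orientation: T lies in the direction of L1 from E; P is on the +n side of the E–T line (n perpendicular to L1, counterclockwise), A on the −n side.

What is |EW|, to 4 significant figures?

63.13

Tangency of A1 to both parallel lines with radius 15.5 puts P and A at E ± 15.5·n: P = (2.264, 15.33), A = (-2.264, -15.33). Equal radii place G and W the same way about T: G = T + 15.5·n = (62.81, 6.393), W = T − 15.5·n = (58.28, -24.27). Then |EW| = |W − E| = 63.13.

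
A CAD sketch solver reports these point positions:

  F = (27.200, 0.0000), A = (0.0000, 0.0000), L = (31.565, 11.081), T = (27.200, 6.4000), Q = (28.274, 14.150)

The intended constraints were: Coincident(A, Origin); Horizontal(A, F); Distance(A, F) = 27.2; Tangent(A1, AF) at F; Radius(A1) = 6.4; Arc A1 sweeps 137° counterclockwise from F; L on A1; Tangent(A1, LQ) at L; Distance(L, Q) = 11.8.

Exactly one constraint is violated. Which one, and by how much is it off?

Distance(L, Q) = 11.8 — off by 7.30.

A = (0.00, 0.00) ✓; A.y = 0.00, F.y = 0.00 ✓; |AF| = 27.20 ✓; ∠(TF, FA) = 90.00° ✓; |TF| = 6.400 ✓; bearing(T→L) − bearing(T→F) = 137.0° ✓; |TL| = 6.400 ✓; ∠(TL, LQ) = 90.00° ✓; |LQ| = 4.500 ✗.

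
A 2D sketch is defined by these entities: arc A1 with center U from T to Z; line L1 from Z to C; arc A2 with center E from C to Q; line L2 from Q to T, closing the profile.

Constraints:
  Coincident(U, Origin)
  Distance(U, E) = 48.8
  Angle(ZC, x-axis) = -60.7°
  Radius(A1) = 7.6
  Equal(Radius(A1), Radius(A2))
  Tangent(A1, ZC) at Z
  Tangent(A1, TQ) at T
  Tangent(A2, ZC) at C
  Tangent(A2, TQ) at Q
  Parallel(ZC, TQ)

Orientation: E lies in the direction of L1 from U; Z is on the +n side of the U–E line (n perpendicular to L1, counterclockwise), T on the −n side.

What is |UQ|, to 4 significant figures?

49.39

The slot axis is L1's direction at -60.7°, so u = (cos -60.7°, sin -60.7°) = (0.4894, -0.8721) and n = (−sin -60.7°, cos -60.7°) = (0.8721, 0.4894). U is at the origin and E lies 48.8 along u from U, so E = 48.8·u = (23.88, -42.56). Tangency of A1 to both parallel lines with radius 7.6 puts Z and T at U ± 7.6·n: Z = (6.628, 3.719), T = (-6.628, -3.719). Equal radii place C and Q the same way about E: C = E + 7.6·n = (30.51, -38.84), Q = E − 7.6·n = (17.25, -46.28). Then |UQ| = |Q − U| = 49.39.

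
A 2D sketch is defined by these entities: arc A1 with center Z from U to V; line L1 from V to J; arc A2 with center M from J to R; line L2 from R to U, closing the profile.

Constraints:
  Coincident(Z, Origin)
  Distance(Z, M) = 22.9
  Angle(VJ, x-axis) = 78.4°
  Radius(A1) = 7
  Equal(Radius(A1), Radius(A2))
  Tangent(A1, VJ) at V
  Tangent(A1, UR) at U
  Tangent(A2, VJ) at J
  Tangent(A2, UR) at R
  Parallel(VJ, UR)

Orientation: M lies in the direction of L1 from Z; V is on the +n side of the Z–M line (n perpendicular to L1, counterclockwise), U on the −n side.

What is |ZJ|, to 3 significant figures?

23.9

The slot axis is L1's direction at 78.4°, so u = (cos 78.4°, sin 78.4°) = (0.201, 0.980) and n = (−sin 78.4°, cos 78.4°) = (-0.980, 0.201). Z is at the origin and M lies 22.9 along u from Z, so M = 22.9·u = (4.60, 22.4). Tangency of A1 to both parallel lines with radius 7.0 puts V and U at Z ± 7.0·n: V = (-6.86, 1.41), U = (6.86, -1.41). Equal radii place J and R the same way about M: J = M + 7.0·n = (-2.25, 23.8), R = M − 7.0·n = (11.5, 21.0). Then |ZJ| = |J − Z| = 23.9.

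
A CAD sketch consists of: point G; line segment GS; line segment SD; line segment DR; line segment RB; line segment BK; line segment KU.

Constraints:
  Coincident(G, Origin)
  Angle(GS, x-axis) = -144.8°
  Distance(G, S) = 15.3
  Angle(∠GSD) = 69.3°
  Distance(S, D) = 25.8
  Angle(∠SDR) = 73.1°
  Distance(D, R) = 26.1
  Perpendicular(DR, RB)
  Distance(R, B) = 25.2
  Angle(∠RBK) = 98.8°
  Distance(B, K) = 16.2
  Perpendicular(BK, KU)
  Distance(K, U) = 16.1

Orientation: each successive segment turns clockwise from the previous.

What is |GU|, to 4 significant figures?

12.52

∠RBK = 98.8° gives BK at -173.6° from the x-axis; with |BK| = 16.2, K = (-10.04, -11.92). The perpendicularity gives KU at right angles to BK, so KU runs at 96.40°; with |KU| = 16.1, U = (-11.83, 4.082). Then |GU| = |U − G| = 12.52.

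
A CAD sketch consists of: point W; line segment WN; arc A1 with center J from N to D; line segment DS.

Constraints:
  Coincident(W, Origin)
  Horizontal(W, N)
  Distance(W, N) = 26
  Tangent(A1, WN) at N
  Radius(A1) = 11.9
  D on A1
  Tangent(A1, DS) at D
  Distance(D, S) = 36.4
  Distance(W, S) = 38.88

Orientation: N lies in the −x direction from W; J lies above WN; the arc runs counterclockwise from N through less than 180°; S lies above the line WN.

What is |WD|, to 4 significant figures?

16.71

Checks: |WN| = 26.00 ✓; |JD| = 11.90 ✓; ∠(JD, DS) = 90.00° ✓; |DS| = 36.40 ✓; |WS| = 38.88 ✓.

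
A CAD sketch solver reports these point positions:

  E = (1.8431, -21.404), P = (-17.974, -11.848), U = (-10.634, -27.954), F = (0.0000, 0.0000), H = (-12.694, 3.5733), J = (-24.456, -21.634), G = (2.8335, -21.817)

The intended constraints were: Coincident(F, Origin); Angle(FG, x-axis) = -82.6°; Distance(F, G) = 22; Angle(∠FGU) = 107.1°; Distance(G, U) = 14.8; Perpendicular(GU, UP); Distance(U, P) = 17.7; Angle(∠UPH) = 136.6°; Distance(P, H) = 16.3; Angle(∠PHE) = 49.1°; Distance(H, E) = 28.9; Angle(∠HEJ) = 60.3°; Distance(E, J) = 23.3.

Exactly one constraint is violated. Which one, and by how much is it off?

Distance(E, J) = 23.3 — off by 3.00.

F = (0.00, 0.00) ✓; FG at -82.60° ✓; |FG| = 22.00 ✓; ∠FGU = 107.1° ✓; |GU| = 14.80 ✓; ∠(GU, UP) = 90.00° ✓; |UP| = 17.70 ✓; ∠UPH = 136.6° ✓; |PH| = 16.30 ✓; ∠PHE = 49.10° ✓; |HE| = 28.90 ✓; ∠HEJ = 60.30° ✓; |EJ| = 26.30 ✗.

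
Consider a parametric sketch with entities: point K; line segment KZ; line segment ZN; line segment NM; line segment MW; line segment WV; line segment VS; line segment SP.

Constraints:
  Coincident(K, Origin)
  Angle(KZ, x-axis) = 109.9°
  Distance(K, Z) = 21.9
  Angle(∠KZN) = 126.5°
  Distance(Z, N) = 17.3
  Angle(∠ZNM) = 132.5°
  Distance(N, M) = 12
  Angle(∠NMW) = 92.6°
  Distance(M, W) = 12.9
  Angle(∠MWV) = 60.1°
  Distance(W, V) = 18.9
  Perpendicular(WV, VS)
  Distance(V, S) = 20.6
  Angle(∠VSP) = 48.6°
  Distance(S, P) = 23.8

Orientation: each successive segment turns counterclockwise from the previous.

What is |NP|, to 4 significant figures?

16.07

WV is perpendicular to VS, so VS runs at 148.2°; with |VS| = 20.6, S = (-35.76, 34.93). ∠VSP = 48.6° gives SP at -80.40° from the x-axis; with |SP| = 23.8, P = (-31.79, 11.47). Then |NP| = |P − N| = 16.07.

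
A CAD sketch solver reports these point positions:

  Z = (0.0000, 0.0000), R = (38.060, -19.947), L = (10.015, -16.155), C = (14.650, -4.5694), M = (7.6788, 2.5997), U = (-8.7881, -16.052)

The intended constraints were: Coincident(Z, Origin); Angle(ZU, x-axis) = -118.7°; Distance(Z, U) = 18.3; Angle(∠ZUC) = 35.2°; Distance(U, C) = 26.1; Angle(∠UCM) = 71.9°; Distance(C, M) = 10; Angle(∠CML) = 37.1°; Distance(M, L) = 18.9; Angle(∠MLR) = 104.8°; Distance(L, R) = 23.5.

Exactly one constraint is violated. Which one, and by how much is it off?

Distance(L, R) = 23.5 — off by 4.80.

Z = (0.00, 0.00) ✓; ZU at -118.7° ✓; |ZU| = 18.30 ✓; ∠ZUC = 35.20° ✓; |UC| = 26.10 ✓; ∠UCM = 71.90° ✓; |CM| = 10.00 ✓; ∠CML = 37.10° ✓; |ML| = 18.90 ✓; ∠MLR = 104.8° ✓; |LR| = 28.30 ✗.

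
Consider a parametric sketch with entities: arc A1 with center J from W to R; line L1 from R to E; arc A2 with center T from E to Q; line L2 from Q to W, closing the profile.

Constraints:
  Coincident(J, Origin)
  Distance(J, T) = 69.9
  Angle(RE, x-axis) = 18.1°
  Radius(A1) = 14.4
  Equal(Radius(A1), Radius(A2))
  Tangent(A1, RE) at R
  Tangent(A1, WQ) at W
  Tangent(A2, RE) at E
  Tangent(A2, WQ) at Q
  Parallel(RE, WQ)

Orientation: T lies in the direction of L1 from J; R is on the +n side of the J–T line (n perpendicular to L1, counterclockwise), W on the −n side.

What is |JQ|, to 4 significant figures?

71.37

Tangency of A1 to both parallel lines with radius 14.4 puts R and W at J ± 14.4·n: R = (-4.474, 13.69), W = (4.474, -13.69). Equal radii place E and Q the same way about T: E = T + 14.4·n = (61.97, 35.40), Q = T − 14.4·n = (70.91, 8.029). Then |JQ| = |Q − J| = 71.37.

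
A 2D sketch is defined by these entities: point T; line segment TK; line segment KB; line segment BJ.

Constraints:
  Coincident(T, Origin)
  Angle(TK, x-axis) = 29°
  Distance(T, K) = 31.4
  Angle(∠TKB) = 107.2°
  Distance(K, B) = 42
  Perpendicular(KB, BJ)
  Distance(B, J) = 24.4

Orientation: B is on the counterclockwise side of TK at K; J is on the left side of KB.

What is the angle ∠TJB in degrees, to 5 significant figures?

96.227°

T is at the origin; TK runs at 29.0° with length 31.4, so K = 31.4·(cos 29.0°, sin 29.0°) = (27.463, 15.223). ∠TKB = 107.2°, so KB runs at 29.0° + (180° − 107.2°) = 101.80° from the x-axis; with |KB| = 42.0, B = K + 42.0·(cos 101.80°, sin 101.80°) = (18.874, 56.335). The perpendicularity gives BJ at right angles to KB; with |BJ| = 24.4 on the left of KB, J = B + 24.4·(-0.97887, -0.20450) = (-5.0101, 51.346). Then cos ∠TJB = JT·JB / (|JT||JB|), giving 96.227°.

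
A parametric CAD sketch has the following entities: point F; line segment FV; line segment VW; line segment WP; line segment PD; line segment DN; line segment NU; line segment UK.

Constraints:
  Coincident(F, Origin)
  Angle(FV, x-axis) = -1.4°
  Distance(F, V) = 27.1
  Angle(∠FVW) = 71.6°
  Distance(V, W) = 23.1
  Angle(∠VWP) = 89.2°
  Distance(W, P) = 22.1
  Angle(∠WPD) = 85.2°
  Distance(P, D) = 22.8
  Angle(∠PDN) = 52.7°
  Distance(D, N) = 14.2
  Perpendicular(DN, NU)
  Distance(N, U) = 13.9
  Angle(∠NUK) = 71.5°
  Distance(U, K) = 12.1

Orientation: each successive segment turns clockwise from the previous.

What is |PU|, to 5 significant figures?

4.2541

F is at the origin; FV runs at -1.4° with length 27.1, so V = (27.092, -0.66211). ∠FVW = 71.6° gives VW at -109.80° from the x-axis; with |VW| = 23.1, W = (19.267, -22.396). ∠VWP = 89.2° gives WP at 159.40° from the x-axis; with |WP| = 22.1, P = (-1.4199, -14.621). ∠WPD = 85.2° gives PD at 64.600° from the x-axis; with |PD| = 22.8, D = (8.3599, 5.9753). ∠PDN = 52.7° gives DN at -62.700° from the x-axis; with |DN| = 14.2, N = (14.873, -6.6431). DN is perpendicular to NU, so NU runs at -152.70°; with |NU| = 13.9, U = (2.5209, -13.018). Then |PU| = |U − P| = 4.2541.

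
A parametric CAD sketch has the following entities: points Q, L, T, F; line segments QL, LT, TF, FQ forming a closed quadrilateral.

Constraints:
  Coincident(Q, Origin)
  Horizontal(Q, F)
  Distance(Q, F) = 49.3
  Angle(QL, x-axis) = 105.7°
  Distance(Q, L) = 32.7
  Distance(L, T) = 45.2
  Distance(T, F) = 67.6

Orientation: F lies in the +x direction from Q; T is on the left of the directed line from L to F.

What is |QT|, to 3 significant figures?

67.0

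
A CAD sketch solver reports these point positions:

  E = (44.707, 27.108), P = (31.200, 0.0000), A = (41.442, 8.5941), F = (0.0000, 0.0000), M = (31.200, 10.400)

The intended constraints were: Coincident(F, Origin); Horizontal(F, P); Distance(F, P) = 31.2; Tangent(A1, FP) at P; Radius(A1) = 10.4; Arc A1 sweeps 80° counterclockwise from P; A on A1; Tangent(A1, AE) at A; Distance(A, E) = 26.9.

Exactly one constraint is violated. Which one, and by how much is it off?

Distance(A, E) = 26.9 — off by 8.10.

F = (0.00, 0.00) ✓; F.y = 0.00, P.y = 0.00 ✓; |FP| = 31.20 ✓; ∠(MP, PF) = 90.00° ✓; |MP| = 10.40 ✓; bearing(M→A) − bearing(M→P) = 80.00° ✓; |MA| = 10.40 ✓; ∠(MA, AE) = 90.00° ✓; |AE| = 18.80 ✗.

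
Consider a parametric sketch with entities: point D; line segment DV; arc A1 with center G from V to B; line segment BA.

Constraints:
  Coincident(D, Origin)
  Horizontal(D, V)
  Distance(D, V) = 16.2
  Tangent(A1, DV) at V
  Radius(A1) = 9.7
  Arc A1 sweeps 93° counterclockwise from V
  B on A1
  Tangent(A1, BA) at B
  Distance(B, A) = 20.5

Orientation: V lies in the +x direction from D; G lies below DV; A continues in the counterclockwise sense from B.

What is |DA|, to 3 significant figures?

31.6

On A1, V sits at bearing 90° from G; a 93° counterclockwise sweep puts B at bearing 183°, so B = G + 9.7·(cos 183°, sin 183°) = (6.51, -10.2). A1 meets BA tangentially, so GB is at right angles to BA, so BA runs along (−sin 183°, cos 183°); with |BA| = 20.5, A = (7.59, -30.7). Then |DA| = |A − D| = 31.6.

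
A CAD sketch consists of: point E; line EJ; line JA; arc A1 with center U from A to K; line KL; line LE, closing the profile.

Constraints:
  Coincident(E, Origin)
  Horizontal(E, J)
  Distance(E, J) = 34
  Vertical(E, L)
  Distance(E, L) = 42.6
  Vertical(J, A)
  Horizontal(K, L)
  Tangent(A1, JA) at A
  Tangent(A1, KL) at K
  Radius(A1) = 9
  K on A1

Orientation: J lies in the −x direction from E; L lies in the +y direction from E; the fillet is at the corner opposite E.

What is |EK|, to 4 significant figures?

49.39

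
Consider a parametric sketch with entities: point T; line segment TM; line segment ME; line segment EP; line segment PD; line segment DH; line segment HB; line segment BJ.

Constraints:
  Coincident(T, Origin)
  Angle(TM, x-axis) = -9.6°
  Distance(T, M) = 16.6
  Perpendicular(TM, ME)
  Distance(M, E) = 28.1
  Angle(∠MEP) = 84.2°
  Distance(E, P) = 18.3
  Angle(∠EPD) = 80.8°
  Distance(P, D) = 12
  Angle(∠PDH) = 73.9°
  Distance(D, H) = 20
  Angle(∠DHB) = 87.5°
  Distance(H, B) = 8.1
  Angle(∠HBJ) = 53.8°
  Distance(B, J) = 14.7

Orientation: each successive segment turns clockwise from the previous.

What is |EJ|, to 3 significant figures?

12.6

T is at the origin; TM runs at -9.6° with length 16.6, so M = (16.4, -2.77). The perpendicularity gives ME at right angles to TM, so ME runs at -99.6°; with |ME| = 28.1, E = (11.7, -30.5). ∠MEP = 84.2° gives EP at 165° from the x-axis; with |EP| = 18.3, P = (-5.96, -25.6). ∠EPD = 80.8° gives PD at 65.4° from the x-axis; with |PD| = 12.0, D = (-0.966, -14.7). ∠PDH = 73.9° gives DH at -40.7° from the x-axis; with |DH| = 20.0, H = (14.2, -27.7). ∠DHB = 87.5° gives HB at -133° from the x-axis; with |HB| = 8.1, B = (8.65, -33.7). ∠HBJ = 53.8° gives BJ at 101° from the x-axis; with |BJ| = 14.7, J = (5.95, -19.2). Then |EJ| = |J − E| = 12.6.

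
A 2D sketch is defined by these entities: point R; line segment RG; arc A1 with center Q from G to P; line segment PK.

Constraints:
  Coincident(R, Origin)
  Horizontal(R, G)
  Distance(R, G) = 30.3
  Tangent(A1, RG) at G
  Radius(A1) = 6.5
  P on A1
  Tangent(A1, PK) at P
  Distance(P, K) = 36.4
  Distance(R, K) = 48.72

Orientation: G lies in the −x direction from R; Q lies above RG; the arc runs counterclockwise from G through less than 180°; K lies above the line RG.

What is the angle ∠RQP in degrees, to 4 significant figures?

11.28°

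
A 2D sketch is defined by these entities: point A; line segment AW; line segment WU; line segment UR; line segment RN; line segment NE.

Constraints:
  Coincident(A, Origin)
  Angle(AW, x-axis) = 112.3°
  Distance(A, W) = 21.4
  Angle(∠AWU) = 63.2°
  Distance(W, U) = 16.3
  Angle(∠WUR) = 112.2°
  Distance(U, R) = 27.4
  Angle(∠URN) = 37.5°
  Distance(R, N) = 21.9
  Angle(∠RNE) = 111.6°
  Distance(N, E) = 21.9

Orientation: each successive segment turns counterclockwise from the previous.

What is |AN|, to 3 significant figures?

5.15

A is at the origin; AW runs at 112.3° with length 21.4, so W = (-8.12, 19.8). ∠AWU = 63.2° gives WU at -131° from the x-axis; with |WU| = 16.3, U = (-18.8, 7.48). ∠WUR = 112.2° gives UR at -63.1° from the x-axis; with |UR| = 27.4, R = (-6.40, -17.0). ∠URN = 37.5° gives RN at 79.4° from the x-axis; with |RN| = 21.9, N = (-2.37, 4.57). Then |AN| = |N − A| = 5.15.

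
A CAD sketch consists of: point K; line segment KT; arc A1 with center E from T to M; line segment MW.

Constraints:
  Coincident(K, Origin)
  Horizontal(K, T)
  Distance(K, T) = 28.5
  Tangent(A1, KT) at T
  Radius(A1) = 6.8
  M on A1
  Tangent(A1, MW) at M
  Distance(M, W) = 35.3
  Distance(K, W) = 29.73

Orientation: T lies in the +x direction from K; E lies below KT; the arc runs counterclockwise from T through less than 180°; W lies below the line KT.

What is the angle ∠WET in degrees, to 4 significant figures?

129.6°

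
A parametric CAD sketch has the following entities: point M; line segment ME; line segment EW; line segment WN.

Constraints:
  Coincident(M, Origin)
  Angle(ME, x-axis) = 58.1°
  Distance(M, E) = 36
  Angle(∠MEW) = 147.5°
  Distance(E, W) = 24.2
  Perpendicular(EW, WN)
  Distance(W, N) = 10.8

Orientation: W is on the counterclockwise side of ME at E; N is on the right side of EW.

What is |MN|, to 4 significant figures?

62.33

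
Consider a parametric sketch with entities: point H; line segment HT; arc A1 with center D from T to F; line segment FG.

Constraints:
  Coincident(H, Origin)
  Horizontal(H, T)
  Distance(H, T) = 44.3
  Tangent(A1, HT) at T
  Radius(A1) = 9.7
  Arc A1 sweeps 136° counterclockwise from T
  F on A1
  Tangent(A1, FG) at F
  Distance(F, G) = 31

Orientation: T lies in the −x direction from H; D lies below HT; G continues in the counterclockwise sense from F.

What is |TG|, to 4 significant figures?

41.26

H is at the origin; HT is horizontal with |HT| = 44.3 and T on the −x side, so T = (-44.30, 0.000). The tangent condition forces DT to be normal to HT, so D = T + (0, -9.7) = (-44.30, -9.700). On A1, T sits at bearing 90° from D; a 136° counterclockwise sweep puts F at bearing 226°, so F = D + 9.7·(cos 226°, sin 226°) = (-51.04, -16.68). The tangent condition forces DF to be normal to FG, so FG runs along (−sin 226°, cos 226°); with |FG| = 31.0, G = (-28.74, -38.21). Then |TG| = |G − T| = 41.26.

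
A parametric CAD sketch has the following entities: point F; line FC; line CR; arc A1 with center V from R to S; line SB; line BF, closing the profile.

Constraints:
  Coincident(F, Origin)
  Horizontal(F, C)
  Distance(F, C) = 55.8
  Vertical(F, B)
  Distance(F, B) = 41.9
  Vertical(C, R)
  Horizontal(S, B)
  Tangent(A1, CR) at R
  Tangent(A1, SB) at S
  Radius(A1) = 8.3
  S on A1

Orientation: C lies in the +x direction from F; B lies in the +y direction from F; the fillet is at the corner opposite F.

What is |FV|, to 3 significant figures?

58.2

F is at the origin; F and C share the same y with |FC| = 55.8 and C on the +x side, so C = (55.8, 0.00). F and B share the same x with |FB| = 41.9 and B on the +y side, so B = (0.00, 41.9). The virtual corner opposite F is at (55.8, 41.9). A1 meets CR tangentially, so VR is at right angles to CR and the tangent condition forces VS to be normal to SB, with radius 8.3, so the center V sits 8.3 in from both sides at V = (47.5, 33.6). Then |FV| = |V − F| = 58.2.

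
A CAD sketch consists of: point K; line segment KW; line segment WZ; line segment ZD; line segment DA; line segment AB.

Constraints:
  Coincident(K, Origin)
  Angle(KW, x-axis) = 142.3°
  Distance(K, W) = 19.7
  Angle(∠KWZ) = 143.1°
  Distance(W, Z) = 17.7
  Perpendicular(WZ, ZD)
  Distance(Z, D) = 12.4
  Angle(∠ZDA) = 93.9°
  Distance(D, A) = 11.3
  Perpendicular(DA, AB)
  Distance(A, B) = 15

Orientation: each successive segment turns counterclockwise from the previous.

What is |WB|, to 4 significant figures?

5.697

K is at the origin; KW runs at 142.3° with length 19.7, so W = (-15.59, 12.05). ∠KWZ = 143.1° gives WZ at 179.2° from the x-axis; with |WZ| = 17.7, Z = (-33.29, 12.29). The perpendicularity gives ZD at right angles to WZ, so ZD runs at -90.80°; with |ZD| = 12.4, D = (-33.46, -0.1046). ∠ZDA = 93.9° gives DA at -4.700° from the x-axis; with |DA| = 11.3, A = (-22.20, -1.030). DA ⟂ AB, so AB runs at 85.30°; with |AB| = 15.0, B = (-20.97, 13.92). Then |WB| = |B − W| = 5.697.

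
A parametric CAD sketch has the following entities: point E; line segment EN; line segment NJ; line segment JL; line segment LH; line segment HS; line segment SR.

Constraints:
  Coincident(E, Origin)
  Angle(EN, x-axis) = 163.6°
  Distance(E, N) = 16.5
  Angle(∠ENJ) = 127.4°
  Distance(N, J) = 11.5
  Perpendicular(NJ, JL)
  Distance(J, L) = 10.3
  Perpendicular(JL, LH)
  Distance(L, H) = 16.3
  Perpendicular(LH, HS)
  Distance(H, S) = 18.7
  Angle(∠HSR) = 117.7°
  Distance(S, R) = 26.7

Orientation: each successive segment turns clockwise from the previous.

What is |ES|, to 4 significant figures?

22.13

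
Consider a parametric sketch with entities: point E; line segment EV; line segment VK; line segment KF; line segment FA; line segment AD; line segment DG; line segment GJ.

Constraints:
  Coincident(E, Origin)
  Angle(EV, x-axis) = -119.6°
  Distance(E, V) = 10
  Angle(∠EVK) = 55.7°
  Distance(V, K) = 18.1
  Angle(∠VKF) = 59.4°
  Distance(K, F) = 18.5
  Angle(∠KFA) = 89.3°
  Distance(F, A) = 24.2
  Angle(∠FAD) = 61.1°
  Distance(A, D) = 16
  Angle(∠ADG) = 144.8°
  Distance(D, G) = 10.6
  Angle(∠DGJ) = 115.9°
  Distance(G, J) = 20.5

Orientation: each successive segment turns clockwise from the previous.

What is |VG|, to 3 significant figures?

13.0

E is at the origin; EV runs at -119.6° with length 10.0, so V = (-4.94, -8.69). ∠EVK = 55.7° gives VK at 116° from the x-axis; with |VK| = 18.1, K = (-12.9, 7.56). ∠VKF = 59.4° gives KF at -4.50° from the x-axis; with |KF| = 18.5, F = (5.54, 6.11). ∠KFA = 89.3° gives FA at -95.2° from the x-axis; with |FA| = 24.2, A = (3.35, -18.0). ∠FAD = 61.1° gives AD at 146° from the x-axis; with |AD| = 16.0, D = (-9.90, -9.02). ∠ADG = 144.8° gives DG at 111° from the x-axis; with |DG| = 10.6, G = (-13.6, 0.893). Then |VG| = |G − V| = 13.0.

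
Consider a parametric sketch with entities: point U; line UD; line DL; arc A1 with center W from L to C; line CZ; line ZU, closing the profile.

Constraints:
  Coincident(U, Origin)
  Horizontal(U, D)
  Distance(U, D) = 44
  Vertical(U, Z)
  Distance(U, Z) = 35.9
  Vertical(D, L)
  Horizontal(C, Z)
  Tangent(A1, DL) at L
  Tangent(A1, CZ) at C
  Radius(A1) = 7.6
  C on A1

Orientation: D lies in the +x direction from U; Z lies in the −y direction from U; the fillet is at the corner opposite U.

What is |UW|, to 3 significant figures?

46.1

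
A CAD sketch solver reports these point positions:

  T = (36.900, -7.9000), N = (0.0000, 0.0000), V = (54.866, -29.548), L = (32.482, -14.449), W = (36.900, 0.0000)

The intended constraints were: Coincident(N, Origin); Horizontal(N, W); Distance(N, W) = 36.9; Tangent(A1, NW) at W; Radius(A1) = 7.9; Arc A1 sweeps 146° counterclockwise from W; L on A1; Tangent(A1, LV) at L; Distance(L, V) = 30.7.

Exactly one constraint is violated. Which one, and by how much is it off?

Distance(L, V) = 30.7 — off by 3.70.

N = (0.00, 0.00) ✓; N.y = 0.00, W.y = 0.00 ✓; |NW| = 36.90 ✓; ∠(TW, WN) = 90.00° ✓; |TW| = 7.900 ✓; bearing(T→L) − bearing(T→W) = 146.0° ✓; |TL| = 7.900 ✓; ∠(TL, LV) = 90.00° ✓; |LV| = 27.00 ✗.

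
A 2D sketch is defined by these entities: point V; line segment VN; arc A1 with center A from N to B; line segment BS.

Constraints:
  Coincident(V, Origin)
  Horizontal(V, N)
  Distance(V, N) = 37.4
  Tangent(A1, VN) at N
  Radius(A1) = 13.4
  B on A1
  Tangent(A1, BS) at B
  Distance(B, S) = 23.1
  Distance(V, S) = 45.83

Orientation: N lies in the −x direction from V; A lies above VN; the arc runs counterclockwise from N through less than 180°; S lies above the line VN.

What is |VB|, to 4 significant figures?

28.15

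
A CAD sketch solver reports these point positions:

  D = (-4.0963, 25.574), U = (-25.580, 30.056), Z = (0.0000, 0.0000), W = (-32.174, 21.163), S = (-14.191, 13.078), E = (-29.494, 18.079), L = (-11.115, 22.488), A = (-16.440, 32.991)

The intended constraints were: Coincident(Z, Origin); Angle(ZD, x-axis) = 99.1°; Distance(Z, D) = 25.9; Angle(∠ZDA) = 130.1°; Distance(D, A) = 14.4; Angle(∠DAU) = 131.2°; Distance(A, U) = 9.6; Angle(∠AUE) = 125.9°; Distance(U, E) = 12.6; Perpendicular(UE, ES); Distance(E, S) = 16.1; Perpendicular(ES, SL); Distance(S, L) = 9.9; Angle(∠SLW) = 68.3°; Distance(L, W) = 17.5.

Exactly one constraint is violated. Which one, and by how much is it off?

Distance(L, W) = 17.5 — off by 3.60.

Z = (0.00, 0.00) ✓; ZD at 99.10° ✓; |ZD| = 25.90 ✓; ∠ZDA = 130.1° ✓; |DA| = 14.40 ✓; ∠DAU = 131.2° ✓; |AU| = 9.600 ✓; ∠AUE = 125.9° ✓; |UE| = 12.60 ✓; ∠(UE, ES) = 90.00° ✓; |ES| = 16.10 ✓; ∠(ES, SL) = 90.00° ✓; |SL| = 9.900 ✓; ∠SLW = 68.30° ✓; |LW| = 21.10 ✗.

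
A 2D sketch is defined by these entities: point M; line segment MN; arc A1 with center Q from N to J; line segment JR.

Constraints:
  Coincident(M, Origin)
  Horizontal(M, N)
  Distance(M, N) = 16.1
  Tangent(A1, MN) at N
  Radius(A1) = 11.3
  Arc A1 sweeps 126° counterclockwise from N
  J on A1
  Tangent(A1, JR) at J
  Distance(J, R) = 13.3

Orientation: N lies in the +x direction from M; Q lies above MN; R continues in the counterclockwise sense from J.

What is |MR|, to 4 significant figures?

33.58

On A1, N sits at bearing -90° from Q; a 126° counterclockwise sweep puts J at bearing 36°, so J = Q + 11.3·(cos 36°, sin 36°) = (25.24, 17.94). A1 meets JR tangentially, so QJ is at right angles to JR, so JR runs along (−sin 36°, cos 36°); with |JR| = 13.3, R = (17.42, 28.70). Then |MR| = |R − M| = 33.58.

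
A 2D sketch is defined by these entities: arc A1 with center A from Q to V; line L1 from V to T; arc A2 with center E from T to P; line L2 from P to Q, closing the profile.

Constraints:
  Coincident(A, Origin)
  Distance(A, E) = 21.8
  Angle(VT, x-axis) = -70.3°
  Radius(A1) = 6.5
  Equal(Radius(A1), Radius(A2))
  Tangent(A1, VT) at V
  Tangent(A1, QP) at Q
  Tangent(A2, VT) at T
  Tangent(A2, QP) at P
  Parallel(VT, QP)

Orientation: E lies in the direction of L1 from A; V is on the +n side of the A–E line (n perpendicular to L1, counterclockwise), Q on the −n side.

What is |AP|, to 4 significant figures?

22.75

The slot axis is L1's direction at -70.3°, so u = (cos -70.3°, sin -70.3°) = (0.3371, -0.9415) and n = (−sin -70.3°, cos -70.3°) = (0.9415, 0.3371). A is at the origin and E lies 21.8 along u from A, so E = 21.8·u = (7.349, -20.52). Tangency of A1 to both parallel lines with radius 6.5 puts V and Q at A ± 6.5·n: V = (6.120, 2.191), Q = (-6.120, -2.191). Equal radii place T and P the same way about E: T = E + 6.5·n = (13.47, -18.33), P = E − 6.5·n = (1.229, -22.72). Then |AP| = |P − A| = 22.75.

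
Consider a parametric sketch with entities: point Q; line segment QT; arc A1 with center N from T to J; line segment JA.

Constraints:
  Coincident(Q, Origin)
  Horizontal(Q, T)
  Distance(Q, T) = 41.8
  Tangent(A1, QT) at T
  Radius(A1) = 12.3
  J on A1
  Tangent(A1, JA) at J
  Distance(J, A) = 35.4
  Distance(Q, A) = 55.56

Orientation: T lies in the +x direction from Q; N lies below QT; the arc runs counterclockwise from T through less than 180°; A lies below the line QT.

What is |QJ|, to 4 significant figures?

31.88

Checks: ∠(NT, TQ) = 90.00° ✓; |NT| = 12.30 ✓; |NJ| = 12.30 ✓; ∠(NJ, JA) = 90.00° ✓; |JA| = 35.40 ✓; |QA| = 55.56 ✓.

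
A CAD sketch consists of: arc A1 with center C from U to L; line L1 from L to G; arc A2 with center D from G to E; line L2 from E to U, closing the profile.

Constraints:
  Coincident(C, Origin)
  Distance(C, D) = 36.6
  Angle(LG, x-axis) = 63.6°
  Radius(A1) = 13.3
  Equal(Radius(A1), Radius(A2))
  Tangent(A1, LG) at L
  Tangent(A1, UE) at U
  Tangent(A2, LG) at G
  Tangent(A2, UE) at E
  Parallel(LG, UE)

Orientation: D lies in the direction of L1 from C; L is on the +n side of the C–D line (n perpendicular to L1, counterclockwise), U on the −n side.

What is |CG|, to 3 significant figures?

38.9

The slot axis is L1's direction at 63.6°, so u = (cos 63.6°, sin 63.6°) = (0.445, 0.896) and n = (−sin 63.6°, cos 63.6°) = (-0.896, 0.445). C is at the origin and D lies 36.6 along u from C, so D = 36.6·u = (16.3, 32.8). Tangency of A1 to both parallel lines with radius 13.3 puts L and U at C ± 13.3·n: L = (-11.9, 5.91), U = (11.9, -5.91). Equal radii place G and E the same way about D: G = D + 13.3·n = (4.36, 38.7), E = D − 13.3·n = (28.2, 26.9). Then |CG| = |G − C| = 38.9.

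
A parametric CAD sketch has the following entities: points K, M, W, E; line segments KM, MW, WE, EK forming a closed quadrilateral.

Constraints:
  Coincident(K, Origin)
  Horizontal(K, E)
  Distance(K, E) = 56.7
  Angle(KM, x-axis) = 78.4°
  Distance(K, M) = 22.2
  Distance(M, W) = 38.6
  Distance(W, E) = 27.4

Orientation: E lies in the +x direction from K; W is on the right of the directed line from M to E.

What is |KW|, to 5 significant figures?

31.015

K is at the origin; K and E share the same y with |KE| = 56.7 and E in +x, so E = (56.7, 0). KM runs at 78.4° with |KM| = 22.2, so M = (4.4639, 21.747). W is determined by |MW| = 38.6 and |WE| = 27.4 together: it lies at the intersection of circle(M, 38.6) and circle(E, 27.4). With |ME| = 56.582, the foot of the radical line on ME is 34.823 from M and the perpendicular offset is √(38.6² − 34.823²) = 16.653. Taking the right-of-ME solution: W = (30.212, -7.0109).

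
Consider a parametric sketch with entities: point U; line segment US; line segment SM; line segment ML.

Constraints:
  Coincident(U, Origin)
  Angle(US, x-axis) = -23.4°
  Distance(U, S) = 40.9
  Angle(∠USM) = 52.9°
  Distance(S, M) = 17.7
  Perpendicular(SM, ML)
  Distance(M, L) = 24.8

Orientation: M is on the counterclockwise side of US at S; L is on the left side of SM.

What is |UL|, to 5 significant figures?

10.477

U is at the origin; US runs at -23.4° with length 40.9, so S = 40.9·(cos -23.4°, sin -23.4°) = (37.536, -16.243). ∠USM = 52.9°, so SM runs at -23.4° + (180° − 52.9°) = 103.70° from the x-axis; with |SM| = 17.7, M = S + 17.7·(cos 103.70°, sin 103.70°) = (33.344, 0.95307). SM ⟂ ML; with |ML| = 24.8 on the left of SM, L = M + 24.8·(-0.97155, -0.23684) = (9.2497, -4.9205). Then |UL| = |L − U| = 10.477.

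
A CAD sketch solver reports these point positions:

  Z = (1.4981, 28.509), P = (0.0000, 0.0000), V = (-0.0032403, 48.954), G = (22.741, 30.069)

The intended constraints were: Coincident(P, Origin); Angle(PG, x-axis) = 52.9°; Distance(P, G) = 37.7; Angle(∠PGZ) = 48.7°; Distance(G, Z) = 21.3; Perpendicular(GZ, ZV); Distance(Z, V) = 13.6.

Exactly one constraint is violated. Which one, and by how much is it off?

Distance(Z, V) = 13.6 — off by 6.90.

P = (0.00, 0.00) ✓; PG at 52.90° ✓; |PG| = 37.70 ✓; ∠PGZ = 48.70° ✓; |GZ| = 21.30 ✓; ∠(GZ, ZV) = 90.00° ✓; |ZV| = 20.50 ✗.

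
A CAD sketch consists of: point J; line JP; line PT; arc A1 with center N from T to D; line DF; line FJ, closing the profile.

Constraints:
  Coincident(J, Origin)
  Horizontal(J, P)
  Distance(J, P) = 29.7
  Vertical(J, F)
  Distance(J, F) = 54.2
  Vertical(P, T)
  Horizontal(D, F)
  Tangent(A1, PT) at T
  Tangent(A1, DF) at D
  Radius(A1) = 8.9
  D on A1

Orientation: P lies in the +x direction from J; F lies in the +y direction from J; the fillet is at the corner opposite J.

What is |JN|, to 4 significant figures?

49.85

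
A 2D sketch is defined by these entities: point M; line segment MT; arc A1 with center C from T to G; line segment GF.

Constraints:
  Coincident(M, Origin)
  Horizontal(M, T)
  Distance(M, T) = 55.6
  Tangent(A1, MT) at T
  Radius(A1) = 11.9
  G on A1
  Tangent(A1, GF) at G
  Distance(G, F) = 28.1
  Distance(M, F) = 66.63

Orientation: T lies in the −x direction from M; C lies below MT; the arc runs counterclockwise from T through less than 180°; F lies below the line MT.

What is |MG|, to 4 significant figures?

68.25

M is at the origin; MT is horizontal with |MT| = 55.6 and T on the −x side, so T = (-55.60, 0.000). Since A1 is tangent to MT there, CT ⟂ MT, so C = T + (0, -11.9) = (-55.60, -11.90). Since CG ⟂ GF (tangency), |CF| = √(11.9² + 28.1²) = 30.52 regardless of where G sits on A1. So F lies on both circle(M, 66.63) and circle(C, 30.52); the below-MT intersection is F = (-51.60, -42.15). G is the foot of the tangent from F: G = (-65.86, -17.94).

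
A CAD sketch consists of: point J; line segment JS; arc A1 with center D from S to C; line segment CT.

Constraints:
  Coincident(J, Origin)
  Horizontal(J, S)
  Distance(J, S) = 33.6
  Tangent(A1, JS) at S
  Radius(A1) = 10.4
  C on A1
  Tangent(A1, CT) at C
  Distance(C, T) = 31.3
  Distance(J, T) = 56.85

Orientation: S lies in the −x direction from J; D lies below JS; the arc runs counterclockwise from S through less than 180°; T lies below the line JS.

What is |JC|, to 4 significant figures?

45.55

J is at the origin; J and S share the same y with |JS| = 33.6 and S on the −x side, so S = (-33.60, 0.000). Tangency of A1 to JS means the radius DS is perpendicular to JS, so D = S + (0, -10.4) = (-33.60, -10.40). Since DC ⟂ CT (tangency), |DT| = √(10.4² + 31.3²) = 32.98 regardless of where C sits on A1. So T lies on both circle(J, 56.85) and circle(D, 32.98); the below-JS intersection is T = (-36.94, -43.21). C is the foot of the tangent from T: C = (-43.75, -12.66).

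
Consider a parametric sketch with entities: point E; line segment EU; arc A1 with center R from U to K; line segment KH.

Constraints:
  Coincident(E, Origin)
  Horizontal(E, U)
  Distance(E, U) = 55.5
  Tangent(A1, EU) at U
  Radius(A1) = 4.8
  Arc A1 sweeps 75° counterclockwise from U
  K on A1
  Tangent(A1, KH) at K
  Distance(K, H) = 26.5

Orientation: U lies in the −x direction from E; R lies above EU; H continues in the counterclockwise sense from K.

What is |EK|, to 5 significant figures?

50.988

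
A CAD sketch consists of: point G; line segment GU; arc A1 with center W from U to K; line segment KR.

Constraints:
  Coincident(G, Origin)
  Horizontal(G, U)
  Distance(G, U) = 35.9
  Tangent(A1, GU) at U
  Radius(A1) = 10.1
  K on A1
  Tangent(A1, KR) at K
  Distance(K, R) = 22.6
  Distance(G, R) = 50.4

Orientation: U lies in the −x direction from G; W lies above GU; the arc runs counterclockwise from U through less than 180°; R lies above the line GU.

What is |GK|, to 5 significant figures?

30.398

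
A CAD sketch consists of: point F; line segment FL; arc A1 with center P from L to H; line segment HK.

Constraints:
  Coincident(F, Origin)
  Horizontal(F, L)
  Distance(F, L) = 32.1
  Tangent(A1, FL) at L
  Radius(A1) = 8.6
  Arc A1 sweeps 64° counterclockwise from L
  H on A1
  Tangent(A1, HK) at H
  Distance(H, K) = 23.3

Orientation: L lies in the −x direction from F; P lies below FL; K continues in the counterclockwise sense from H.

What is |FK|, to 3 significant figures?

56.3

F is at the origin; F and L share the same y with |FL| = 32.1 and L on the −x side, so L = (-32.1, 0.00). A1 meets FL tangentially, so PL is at right angles to FL, so P = L + (0, -8.6) = (-32.1, -8.60). On A1, L sits at bearing 90° from P; a 64° counterclockwise sweep puts H at bearing 154°, so H = P + 8.6·(cos 154°, sin 154°) = (-39.8, -4.83). Since A1 is tangent to HK there, PH ⟂ HK, so HK runs along (−sin 154°, cos 154°); with |HK| = 23.3, K = (-50.0, -25.8). Then |FK| = |K − F| = 56.3.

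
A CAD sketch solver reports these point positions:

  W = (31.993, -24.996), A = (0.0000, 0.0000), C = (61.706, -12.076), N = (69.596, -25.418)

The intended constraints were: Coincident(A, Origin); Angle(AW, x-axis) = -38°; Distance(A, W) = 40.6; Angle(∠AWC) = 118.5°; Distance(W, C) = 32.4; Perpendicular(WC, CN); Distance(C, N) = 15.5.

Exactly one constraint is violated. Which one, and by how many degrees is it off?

Perpendicular(WC, CN) — off by 7.10°.

A = (0.00, 0.00) ✓; AW at -38.00° ✓; |AW| = 40.60 ✓; ∠AWC = 118.5° ✓; |WC| = 32.40 ✓; ∠(WC, CN) = 82.90° ✗; |CN| = 15.50 ✓.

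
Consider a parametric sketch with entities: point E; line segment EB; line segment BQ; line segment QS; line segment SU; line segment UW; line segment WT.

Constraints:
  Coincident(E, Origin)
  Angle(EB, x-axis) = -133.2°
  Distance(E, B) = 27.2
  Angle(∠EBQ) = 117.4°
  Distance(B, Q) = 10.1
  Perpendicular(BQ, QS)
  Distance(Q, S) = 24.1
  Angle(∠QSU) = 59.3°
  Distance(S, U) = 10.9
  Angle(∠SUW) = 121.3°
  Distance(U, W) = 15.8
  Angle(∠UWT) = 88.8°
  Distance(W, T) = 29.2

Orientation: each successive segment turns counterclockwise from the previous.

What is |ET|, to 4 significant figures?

47.25

∠SUW = 121.3° gives UW at -161.2° from the x-axis; with |UW| = 15.8, W = (-15.85, -19.45). ∠UWT = 88.8° gives WT at -70.00° from the x-axis; with |WT| = 29.2, T = (-5.865, -46.89). Then |ET| = |T − E| = 47.25.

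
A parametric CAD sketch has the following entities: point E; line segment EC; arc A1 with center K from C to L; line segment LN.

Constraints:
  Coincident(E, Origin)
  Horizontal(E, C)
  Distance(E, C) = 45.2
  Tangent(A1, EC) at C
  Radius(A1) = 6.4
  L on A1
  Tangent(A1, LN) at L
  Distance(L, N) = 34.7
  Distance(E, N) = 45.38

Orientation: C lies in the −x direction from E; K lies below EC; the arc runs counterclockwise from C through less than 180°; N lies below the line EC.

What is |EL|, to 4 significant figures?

51.10

Checks: |KL| = 6.400 ✓; ∠(KL, LN) = 90.00° ✓; |LN| = 34.70 ✓; |EN| = 45.38 ✓.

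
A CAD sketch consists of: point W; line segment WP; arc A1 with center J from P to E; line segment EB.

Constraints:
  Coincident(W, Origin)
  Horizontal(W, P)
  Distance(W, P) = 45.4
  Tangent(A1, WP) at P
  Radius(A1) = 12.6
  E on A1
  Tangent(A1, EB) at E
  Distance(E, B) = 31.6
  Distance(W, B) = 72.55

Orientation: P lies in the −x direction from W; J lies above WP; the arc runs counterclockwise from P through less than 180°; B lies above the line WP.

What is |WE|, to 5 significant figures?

41.781

W is at the origin; WP is horizontal with |WP| = 45.4 and P on the −x side, so P = (-45.400, 0.0000). Tangency of A1 to WP means the radius JP is perpendicular to WP, so J = P + (0, 12.6) = (-45.400, 12.600). Since JE ⟂ EB (tangency), |JB| = √(12.6² + 31.6²) = 34.019 regardless of where E sits on A1. So B lies on both circle(W, 72.55) and circle(J, 34.019); the above-WP intersection is B = (-57.332, 44.458). E is the foot of the tangent from B: E = (-36.076, 21.075).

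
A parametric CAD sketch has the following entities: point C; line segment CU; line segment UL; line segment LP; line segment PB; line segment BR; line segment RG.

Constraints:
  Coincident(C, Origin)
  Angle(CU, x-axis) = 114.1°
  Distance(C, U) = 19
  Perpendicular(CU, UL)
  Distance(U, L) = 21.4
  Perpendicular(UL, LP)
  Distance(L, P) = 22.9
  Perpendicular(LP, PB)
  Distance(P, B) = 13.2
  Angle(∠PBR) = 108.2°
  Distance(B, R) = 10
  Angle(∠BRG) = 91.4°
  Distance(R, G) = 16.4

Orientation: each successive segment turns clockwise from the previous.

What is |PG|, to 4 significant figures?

15.03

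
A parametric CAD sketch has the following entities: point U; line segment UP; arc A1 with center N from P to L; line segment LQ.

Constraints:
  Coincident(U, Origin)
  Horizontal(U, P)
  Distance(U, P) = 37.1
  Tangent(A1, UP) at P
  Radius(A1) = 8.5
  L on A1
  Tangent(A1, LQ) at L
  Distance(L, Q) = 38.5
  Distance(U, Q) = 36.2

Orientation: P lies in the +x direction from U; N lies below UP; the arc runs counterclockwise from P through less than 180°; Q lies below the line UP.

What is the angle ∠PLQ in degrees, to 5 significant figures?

152.39°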